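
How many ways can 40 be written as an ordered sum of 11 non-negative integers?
C(40+11-1, 11-1) = C(50, 10) = 10272278170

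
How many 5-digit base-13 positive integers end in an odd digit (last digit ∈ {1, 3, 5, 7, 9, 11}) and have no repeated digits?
Last∈{1,3,5,7,9,11}. Last=0: 0. Last nonzero: 6×11×P(11,3) = 65340. Total = 65340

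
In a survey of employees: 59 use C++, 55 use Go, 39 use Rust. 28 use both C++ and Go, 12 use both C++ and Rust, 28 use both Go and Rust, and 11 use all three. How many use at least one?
|A∪B∪C| = 59+55+39-28-12-28+11 = 96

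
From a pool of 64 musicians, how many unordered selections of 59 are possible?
C(64,59) = 64!/(59!×5!) = 7624512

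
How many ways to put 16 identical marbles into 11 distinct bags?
C(16+11-1, 11-1) = C(26, 10) = 5311735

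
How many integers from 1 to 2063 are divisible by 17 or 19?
⌊2063/17⌋ + ⌊2063/19⌋ - ⌊2063/323⌋ = 121 + 108 - 6 = 223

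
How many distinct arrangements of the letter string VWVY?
4! / (1! × 2! × 1!) = 12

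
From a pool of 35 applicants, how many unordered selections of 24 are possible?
C(35,24) = 35!/(24!×11!) = 417225900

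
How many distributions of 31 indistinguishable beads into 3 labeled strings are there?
C(31+3-1, 3-1) = C(33, 2) = 528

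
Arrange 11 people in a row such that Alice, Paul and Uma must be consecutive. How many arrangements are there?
Treat the 3 as one block: (11-3+1)! × 3! = 362880 × 6 = 2177280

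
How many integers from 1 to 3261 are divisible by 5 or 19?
⌊3261/5⌋ + ⌊3261/19⌋ - ⌊3261/95⌋ = 652 + 171 - 34 = 789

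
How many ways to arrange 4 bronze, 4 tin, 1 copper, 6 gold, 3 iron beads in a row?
18! / (4! × 4! × 1! × 6! × 3!) = 2572970400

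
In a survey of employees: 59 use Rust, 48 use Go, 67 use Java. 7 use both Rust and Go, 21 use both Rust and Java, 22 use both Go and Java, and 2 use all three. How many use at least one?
|A∪B∪C| = 59+48+67-7-21-22+2 = 126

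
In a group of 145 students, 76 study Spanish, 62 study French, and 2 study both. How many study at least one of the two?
|A∪B| = |A| + |B| - |A∩B| = 76 + 62 - 2 = 136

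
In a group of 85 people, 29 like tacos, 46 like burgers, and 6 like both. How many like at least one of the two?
|A∪B| = |A| + |B| - |A∩B| = 29 + 46 - 6 = 69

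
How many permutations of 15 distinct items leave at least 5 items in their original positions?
Exactly j fixed points: C(15,j)·!(15-j); sum over j ≥ 5 (derangement numbers via !m = (m-1)·(!(m-1) + !(m-2)): !0..!10 = 1, 0, 1, 2, 9, 44, 265, 1854, 14833, 133496, 1334961). Σ_{j=5}^{15} C(15,j)·!(15-j) = C(15,5)·!10 + C(15,6)·!9 + C(15,7)·!8 + C(15,8)·!7 + C(15,9)·!6 + C(15,10)·!5 + C(15,11)·!4 + C(15,12)·!3 + C(15,13)·!2 + C(15,14)·!1 + C(15,15)·!0 = 3003·1334961 + 5005·133496 + 6435·14833 + 6435·1854 + 5005·265 + 3003·44 + 1365·9 + 455·2 + 105·1 + 15·0 + 1·1 = 4785887966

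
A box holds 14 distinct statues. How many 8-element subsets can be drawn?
C(14,8) = 14!/(8!×6!) = 3003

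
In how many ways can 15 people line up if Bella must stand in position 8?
Fix one position: (15-1)! = 87178291200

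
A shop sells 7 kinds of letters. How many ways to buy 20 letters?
C(20+7-1, 7-1) = C(26, 6) = 230230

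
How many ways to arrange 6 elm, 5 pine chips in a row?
11! / (6! × 5!) = 462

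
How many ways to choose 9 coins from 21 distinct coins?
C(21,9) = 21!/(9!×12!) = 293930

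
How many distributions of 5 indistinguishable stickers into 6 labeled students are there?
C(5+6-1, 6-1) = C(10, 5) = 252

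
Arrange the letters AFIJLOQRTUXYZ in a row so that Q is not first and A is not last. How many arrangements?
By inclusion-exclusion: 13! - 2×(13-1)! + (13-2)! = 6227020800 - 958003200 + 39916800 = 5308934400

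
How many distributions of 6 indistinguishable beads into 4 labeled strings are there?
C(6+4-1, 4-1) = C(9, 3) = 84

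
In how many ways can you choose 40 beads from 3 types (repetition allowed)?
C(40+3-1, 3-1) = C(42, 2) = 861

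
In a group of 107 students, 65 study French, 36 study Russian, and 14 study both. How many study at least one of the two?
|A∪B| = |A| + |B| - |A∩B| = 65 + 36 - 14 = 87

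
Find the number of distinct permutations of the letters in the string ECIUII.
6! / (3! × 1! × 1! × 1!) = 120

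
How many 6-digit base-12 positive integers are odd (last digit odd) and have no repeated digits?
Last∈{1,3,5,7,9,11}. Last=0: 0. Last nonzero: 6×10×P(10,4) = 302400. Total = 302400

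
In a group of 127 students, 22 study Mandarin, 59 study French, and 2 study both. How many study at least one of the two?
|A∪B| = |A| + |B| - |A∩B| = 22 + 59 - 2 = 79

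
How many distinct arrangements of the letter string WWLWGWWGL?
9! / (5! × 2! × 2!) = 756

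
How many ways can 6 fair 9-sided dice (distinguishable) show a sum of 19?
Coefficient of x^19 in (x + x² + ... + x^9)^6. By inclusion-exclusion on dice exceeding 9: Σ_j (-1)^j C(6,j)·C(19-1-9j, 5) = C(6,0)·C(18,5) - C(6,1)·C(9,5) = 1·8568 - 6·126 = 7812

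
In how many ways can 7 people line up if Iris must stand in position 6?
Fix one position: (7-1)! = 720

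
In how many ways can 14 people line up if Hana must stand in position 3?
Fix one position: (14-1)! = 6227020800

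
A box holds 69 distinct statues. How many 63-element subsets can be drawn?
C(69,63) = 69!/(63!×6!) = 119877472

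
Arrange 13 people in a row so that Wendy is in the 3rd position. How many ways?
Fix one position: (13-1)! = 479001600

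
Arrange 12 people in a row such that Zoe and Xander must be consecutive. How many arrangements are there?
Treat the 2 as one block: (12-2+1)! × 2! = 39916800 × 2 = 79833600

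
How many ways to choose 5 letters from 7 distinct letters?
C(7,5) = 7!/(5!×2!) = 21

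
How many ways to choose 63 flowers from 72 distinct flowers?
C(72,63) = 72!/(63!×9!) = 85113005120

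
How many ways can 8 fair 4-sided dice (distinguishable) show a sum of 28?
Coefficient of x^28 in (x + x² + ... + x^4)^8. By inclusion-exclusion on dice exceeding 4: Σ_j (-1)^j C(8,j)·C(28-1-4j, 7) = C(8,0)·C(27,7) - C(8,1)·C(23,7) + C(8,2)·C(19,7) - C(8,3)·C(15,7) + C(8,4)·C(11,7) - C(8,5)·C(7,7) = 1·888030 - 8·245157 + 28·50388 - 56·6435 + 70·330 - 56·1 = 322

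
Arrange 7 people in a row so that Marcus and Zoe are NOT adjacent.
Total - adjacent = 7! - (7-1)!×2 = 5040 - 1440 = 3600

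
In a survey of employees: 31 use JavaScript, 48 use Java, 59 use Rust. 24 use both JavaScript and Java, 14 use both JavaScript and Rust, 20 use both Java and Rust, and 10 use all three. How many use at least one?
|A∪B∪C| = 31+48+59-24-14-20+10 = 90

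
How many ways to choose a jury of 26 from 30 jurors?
C(30,26) = 30!/(26!×4!) = 27405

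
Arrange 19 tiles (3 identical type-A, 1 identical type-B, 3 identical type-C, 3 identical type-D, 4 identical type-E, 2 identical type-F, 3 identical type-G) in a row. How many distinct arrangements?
19! / (3! × 1! × 3! × 3! × 4! × 2! × 3!) = 1955457504000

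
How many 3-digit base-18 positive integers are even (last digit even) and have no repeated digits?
Last∈{0,2,4,6,8,10,12,14,16}. Last=0: 272. Last nonzero: 8×16×P(16,1) = 2048. Total = 2320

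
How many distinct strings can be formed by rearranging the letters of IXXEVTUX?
8! / (1! × 1! × 3! × 1! × 1! × 1!) = 6720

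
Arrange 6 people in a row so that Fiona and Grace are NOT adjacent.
Total - adjacent = 6! - (6-1)!×2 = 720 - 240 = 480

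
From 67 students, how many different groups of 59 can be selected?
C(67,59) = 67!/(59!×8!) = 6522361560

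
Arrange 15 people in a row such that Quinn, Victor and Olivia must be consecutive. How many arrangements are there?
Treat the 3 as one block: (15-3+1)! × 3! = 6227020800 × 6 = 37362124800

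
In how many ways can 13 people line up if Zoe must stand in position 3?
Fix one position: (13-1)! = 479001600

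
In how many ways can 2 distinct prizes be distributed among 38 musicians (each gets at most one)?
P(38,2) = 38!/(38-2)! = 1406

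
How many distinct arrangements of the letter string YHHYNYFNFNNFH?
13! / (3! × 3! × 3! × 4!) = 1201200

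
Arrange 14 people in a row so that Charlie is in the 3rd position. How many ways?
Fix one position: (14-1)! = 6227020800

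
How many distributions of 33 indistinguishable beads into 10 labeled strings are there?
C(33+10-1, 10-1) = C(42, 9) = 445891810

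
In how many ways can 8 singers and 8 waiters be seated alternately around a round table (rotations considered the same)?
Fix one of the singers: (8-1)! ways for the remaining singers, × 8! ways for the waiters = 5040 × 40320 = 203212800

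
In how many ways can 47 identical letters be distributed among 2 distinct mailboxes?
C(47+2-1, 2-1) = C(48, 1) = 48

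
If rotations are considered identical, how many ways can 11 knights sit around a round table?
Circular: fix one position, arrange the rest. (11-1)! = 3628800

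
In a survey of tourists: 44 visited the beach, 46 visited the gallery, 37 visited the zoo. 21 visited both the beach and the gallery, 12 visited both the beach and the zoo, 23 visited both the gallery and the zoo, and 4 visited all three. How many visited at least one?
|A∪B∪C| = 44+46+37-21-12-23+4 = 75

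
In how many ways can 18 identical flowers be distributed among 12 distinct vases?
C(18+12-1, 12-1) = C(29, 11) = 34597290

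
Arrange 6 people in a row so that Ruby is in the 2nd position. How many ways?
Fix one position: (6-1)! = 120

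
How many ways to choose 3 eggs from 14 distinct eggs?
C(14,3) = 14!/(3!×11!) = 364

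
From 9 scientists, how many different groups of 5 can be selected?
C(9,5) = 9!/(5!×4!) = 126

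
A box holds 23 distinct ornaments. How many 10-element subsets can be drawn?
C(23,10) = 23!/(10!×13!) = 1144066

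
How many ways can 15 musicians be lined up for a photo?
15! = 1307674368000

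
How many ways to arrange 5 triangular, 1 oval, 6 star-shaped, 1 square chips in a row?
13! / (5! × 1! × 6! × 1!) = 72072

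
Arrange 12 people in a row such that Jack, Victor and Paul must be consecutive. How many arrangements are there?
Treat the 3 as one block: (12-3+1)! × 3! = 3628800 × 6 = 21772800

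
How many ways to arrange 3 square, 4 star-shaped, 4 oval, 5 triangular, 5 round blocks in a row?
21! / (3! × 4! × 4! × 5! × 5!) = 1026615189600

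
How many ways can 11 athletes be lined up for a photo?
11! = 39916800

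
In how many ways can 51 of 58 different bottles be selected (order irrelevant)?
C(58,51) = 58!/(51!×7!) = 300674088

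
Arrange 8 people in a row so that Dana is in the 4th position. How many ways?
Fix one position: (8-1)! = 5040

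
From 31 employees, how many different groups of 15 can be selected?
C(31,15) = 31!/(15!×16!) = 300540195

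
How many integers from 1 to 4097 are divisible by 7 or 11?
⌊4097/7⌋ + ⌊4097/11⌋ - ⌊4097/77⌋ = 585 + 372 - 53 = 904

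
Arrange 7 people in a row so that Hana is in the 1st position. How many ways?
Fix one position: (7-1)! = 720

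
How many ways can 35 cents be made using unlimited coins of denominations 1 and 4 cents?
Coefficient of x^35 in 1/(1-x^1) · 1/(1-x^4). Use j coins of 4 for j = 0..⌊35/4⌋ = 8, the rest in 1s: 8 + 1 = 9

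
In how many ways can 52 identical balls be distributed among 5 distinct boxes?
C(52+5-1, 5-1) = C(56, 4) = 367290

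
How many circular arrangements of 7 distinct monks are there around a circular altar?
Circular: fix one position, arrange the rest. (7-1)! = 720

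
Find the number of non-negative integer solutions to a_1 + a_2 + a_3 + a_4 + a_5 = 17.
C(17+5-1, 5-1) = C(21, 4) = 5985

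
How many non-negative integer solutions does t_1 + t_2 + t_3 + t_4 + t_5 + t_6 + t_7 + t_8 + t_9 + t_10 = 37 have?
C(37+10-1, 10-1) = C(46, 9) = 1101716330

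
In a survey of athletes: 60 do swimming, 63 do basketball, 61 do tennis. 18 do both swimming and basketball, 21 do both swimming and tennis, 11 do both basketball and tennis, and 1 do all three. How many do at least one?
|A∪B∪C| = 60+63+61-18-21-11+1 = 135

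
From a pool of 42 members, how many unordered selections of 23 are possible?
C(42,23) = 42!/(23!×19!) = 446775310800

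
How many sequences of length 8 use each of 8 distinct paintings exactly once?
8! = 40320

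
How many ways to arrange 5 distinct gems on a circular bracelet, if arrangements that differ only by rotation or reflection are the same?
(5-1)!/2 = 24/2 = 12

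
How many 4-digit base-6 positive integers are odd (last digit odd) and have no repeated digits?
Last∈{1,3,5}. Last=0: 0. Last nonzero: 3×4×P(4,2) = 144. Total = 144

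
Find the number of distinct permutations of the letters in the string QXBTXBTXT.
9! / (3! × 3! × 2! × 1!) = 5040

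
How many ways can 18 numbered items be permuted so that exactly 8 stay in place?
Choose the 8 fixed points C(18,8) = 43758, derange the rest: !10 = Σ_{j=0}^{10} (-1)^j·10!/j! = 3628800 - 3628800 + 1814400 - 604800 + 151200 - 30240 + 5040 - 720 + 90 - 10 + 1 = 1334961. Product = 43758 × 1334961 = 58415223438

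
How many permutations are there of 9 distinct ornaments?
9! = 362880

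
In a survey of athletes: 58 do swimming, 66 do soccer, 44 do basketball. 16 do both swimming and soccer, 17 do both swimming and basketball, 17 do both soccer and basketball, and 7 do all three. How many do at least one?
|A∪B∪C| = 58+66+44-16-17-17+7 = 125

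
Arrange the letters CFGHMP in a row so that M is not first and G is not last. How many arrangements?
By inclusion-exclusion: 6! - 2×(6-1)! + (6-2)! = 720 - 240 + 24 = 504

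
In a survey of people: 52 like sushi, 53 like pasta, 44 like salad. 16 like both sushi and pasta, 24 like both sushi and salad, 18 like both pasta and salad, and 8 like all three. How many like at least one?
|A∪B∪C| = 52+53+44-16-24-18+8 = 99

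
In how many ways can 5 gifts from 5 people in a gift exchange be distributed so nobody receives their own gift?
!5 = Σ_{j=0}^{5} (-1)^j·5!/j! = 120 - 120 + 60 - 20 + 5 - 1 = 44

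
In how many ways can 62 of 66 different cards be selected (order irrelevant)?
C(66,62) = 66!/(62!×4!) = 720720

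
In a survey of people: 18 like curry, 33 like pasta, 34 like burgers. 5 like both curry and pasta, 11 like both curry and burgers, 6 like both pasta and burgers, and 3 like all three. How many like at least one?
|A∪B∪C| = 18+33+34-5-11-6+3 = 66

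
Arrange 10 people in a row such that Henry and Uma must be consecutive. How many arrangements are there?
Treat the 2 as one block: (10-2+1)! × 2! = 362880 × 2 = 725760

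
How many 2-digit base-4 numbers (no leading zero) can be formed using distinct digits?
First digit: 3 choices (nonzero). Then descending: 3 × 3 = 9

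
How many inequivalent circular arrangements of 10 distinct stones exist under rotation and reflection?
(10-1)!/2 = 362880/2 = 181440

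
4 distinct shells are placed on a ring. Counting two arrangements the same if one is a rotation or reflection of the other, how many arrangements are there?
(4-1)!/2 = 6/2 = 3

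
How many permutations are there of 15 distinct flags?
15! = 1307674368000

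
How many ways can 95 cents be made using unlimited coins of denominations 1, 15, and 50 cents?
Coefficient of x^95 in 1/(1-x^1) · 1/(1-x^15) · 1/(1-x^50). Case on j = number of 50-cent coins (j = 0..1); remainder r = 95 - 50j is made from {1,15} in ⌊r/15⌋+1 ways. r = 95, 45 → 7 + 4 = 11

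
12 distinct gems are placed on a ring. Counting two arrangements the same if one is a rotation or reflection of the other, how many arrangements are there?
(12-1)!/2 = 39916800/2 = 19958400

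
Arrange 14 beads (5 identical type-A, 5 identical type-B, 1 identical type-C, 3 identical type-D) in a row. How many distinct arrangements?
14! / (5! × 5! × 1! × 3!) = 1009008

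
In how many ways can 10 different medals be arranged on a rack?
10! = 3628800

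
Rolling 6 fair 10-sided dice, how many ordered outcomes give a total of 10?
Coefficient of x^10 in (x + x² + ... + x^10)^6. By inclusion-exclusion on dice exceeding 10: Σ_j (-1)^j C(6,j)·C(10-1-10j, 5) = C(6,0)·C(9,5) = 1·126 = 126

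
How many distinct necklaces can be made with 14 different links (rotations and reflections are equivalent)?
(14-1)!/2 = 6227020800/2 = 3113510400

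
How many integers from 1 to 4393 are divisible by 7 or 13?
⌊4393/7⌋ + ⌊4393/13⌋ - ⌊4393/91⌋ = 627 + 337 - 48 = 916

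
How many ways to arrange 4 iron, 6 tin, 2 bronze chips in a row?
12! / (4! × 6! × 2!) = 13860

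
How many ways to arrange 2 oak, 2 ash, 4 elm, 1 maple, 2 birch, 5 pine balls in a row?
16! / (2! × 2! × 4! × 1! × 2! × 5!) = 908107200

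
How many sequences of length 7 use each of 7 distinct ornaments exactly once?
7! = 5040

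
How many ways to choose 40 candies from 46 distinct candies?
C(46,40) = 46!/(40!×6!) = 9366819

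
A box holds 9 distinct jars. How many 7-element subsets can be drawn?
C(9,7) = 9!/(7!×2!) = 36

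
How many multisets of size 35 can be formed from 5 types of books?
C(35+5-1, 5-1) = C(39, 4) = 82251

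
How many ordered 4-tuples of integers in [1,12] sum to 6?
Coefficient of x^6 in (x + x² + ... + x^12)^4. By inclusion-exclusion on dice exceeding 12: Σ_j (-1)^j C(4,j)·C(6-1-12j, 3) = C(4,0)·C(5,3) = 1·10 = 10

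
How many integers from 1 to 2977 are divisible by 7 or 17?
⌊2977/7⌋ + ⌊2977/17⌋ - ⌊2977/119⌋ = 425 + 175 - 25 = 575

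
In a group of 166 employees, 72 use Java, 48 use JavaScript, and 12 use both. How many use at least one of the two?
|A∪B| = |A| + |B| - |A∩B| = 72 + 48 - 12 = 108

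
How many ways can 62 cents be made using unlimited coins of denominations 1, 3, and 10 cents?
Coefficient of x^62 in 1/(1-x^1) · 1/(1-x^3) · 1/(1-x^10). Case on j = number of 10-cent coins (j = 0..6); remainder r = 62 - 10j is made from {1,3} in ⌊r/3⌋+1 ways. r = 62, 52, 42, 32, 22, 12, 2 → 21 + 18 + 15 + 11 + 8 + 5 + 1 = 79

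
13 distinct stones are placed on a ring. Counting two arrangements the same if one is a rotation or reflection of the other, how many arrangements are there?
(13-1)!/2 = 479001600/2 = 239500800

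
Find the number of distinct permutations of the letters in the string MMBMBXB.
7! / (3! × 3! × 1!) = 140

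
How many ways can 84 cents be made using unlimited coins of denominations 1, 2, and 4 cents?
Coefficient of x^84 in 1/(1-x^1) · 1/(1-x^2) · 1/(1-x^4). Case on j = number of 4-cent coins (j = 0..21); remainder r = 84 - 4j is made from {1,2} in ⌊r/2⌋+1 ways. r = 84, 80, 76, 72, 68, 64, 60, 56, 52, 48, 44, 40, 36, 32, 28, 24, 20, 16, 12, 8, 4, 0 → 43 + 41 + 39 + 37 + 35 + 33 + 31 + 29 + 27 + 25 + 23 + 21 + 19 + 17 + 15 + 13 + 11 + 9 + 7 + 5 + 3 + 1 = 484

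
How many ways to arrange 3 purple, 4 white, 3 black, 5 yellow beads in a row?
15! / (3! × 4! × 3! × 5!) = 12612600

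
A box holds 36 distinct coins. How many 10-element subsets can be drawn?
C(36,10) = 36!/(10!×26!) = 254186856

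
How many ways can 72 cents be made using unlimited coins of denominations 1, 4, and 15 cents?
Coefficient of x^72 in 1/(1-x^1) · 1/(1-x^4) · 1/(1-x^15). Case on j = number of 15-cent coins (j = 0..4); remainder r = 72 - 15j is made from {1,4} in ⌊r/4⌋+1 ways. r = 72, 57, 42, 27, 12 → 19 + 15 + 11 + 7 + 4 = 56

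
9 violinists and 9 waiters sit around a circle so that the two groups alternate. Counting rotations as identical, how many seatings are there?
Fix one of the violinists: (9-1)! ways for the remaining violinists, × 9! ways for the waiters = 40320 × 362880 = 14631321600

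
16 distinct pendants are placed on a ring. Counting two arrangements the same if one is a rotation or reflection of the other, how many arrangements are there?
(16-1)!/2 = 1307674368000/2 = 653837184000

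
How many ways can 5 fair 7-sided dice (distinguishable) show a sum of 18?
Coefficient of x^18 in (x + x² + ... + x^7)^5. By inclusion-exclusion on dice exceeding 7: Σ_j (-1)^j C(5,j)·C(18-1-7j, 4) = C(5,0)·C(17,4) - C(5,1)·C(10,4) = 1·2380 - 5·210 = 1330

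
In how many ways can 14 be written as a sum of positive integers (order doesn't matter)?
Pentagonal recurrence p(n) = p(n-1) + p(n-2) - p(n-5) - p(n-7) + p(n-12) + p(n-15) - ... gives p(0..13) = 1, 1, 2, 3, 5, 7, 11, 15, 22, 30, 42, 56, 77, 101. p(14) = p(13) + p(12) - p(9) - p(7) + p(2) = 101 + 77 - 30 - 15 + 2 = 135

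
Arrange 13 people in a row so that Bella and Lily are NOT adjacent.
Total - adjacent = 13! - (13-1)!×2 = 6227020800 - 958003200 = 5269017600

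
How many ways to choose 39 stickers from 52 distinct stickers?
C(52,39) = 52!/(39!×13!) = 635013559600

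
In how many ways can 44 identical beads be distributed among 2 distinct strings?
C(44+2-1, 2-1) = C(45, 1) = 45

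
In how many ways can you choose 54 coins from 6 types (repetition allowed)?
C(54+6-1, 6-1) = C(59, 5) = 5006386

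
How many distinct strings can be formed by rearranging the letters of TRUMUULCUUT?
11! / (1! × 1! × 1! × 5! × 1! × 2!) = 166320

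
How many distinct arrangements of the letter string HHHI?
4! / (3! × 1!) = 4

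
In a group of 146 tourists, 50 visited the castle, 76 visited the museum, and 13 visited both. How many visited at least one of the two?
|A∪B| = |A| + |B| - |A∩B| = 50 + 76 - 13 = 113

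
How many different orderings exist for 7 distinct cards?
7! = 5040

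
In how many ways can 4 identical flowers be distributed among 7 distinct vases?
C(4+7-1, 7-1) = C(10, 6) = 210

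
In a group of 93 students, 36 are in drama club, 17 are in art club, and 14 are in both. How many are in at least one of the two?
|A∪B| = |A| + |B| - |A∩B| = 36 + 17 - 14 = 39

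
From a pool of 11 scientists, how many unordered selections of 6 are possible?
C(11,6) = 11!/(6!×5!) = 462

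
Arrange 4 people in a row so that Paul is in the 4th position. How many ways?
Fix one position: (4-1)! = 6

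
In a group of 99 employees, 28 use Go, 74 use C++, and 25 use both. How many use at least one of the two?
|A∪B| = |A| + |B| - |A∩B| = 28 + 74 - 25 = 77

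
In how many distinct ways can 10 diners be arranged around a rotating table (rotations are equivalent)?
Circular: fix one position, arrange the rest. (10-1)! = 362880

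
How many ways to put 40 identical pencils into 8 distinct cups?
C(40+8-1, 8-1) = C(47, 7) = 62891499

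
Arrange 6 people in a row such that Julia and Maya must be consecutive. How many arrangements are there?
Treat the 2 as one block: (6-2+1)! × 2! = 120 × 2 = 240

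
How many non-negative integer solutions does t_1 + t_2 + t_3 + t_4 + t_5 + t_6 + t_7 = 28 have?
C(28+7-1, 7-1) = C(34, 6) = 1344904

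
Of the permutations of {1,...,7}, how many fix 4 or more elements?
Exactly j fixed points: C(7,j)·!(7-j); sum over j ≥ 4 (derangement numbers via !m = (m-1)·(!(m-1) + !(m-2)): !0..!3 = 1, 0, 1, 2). Σ_{j=4}^{7} C(7,j)·!(7-j) = C(7,4)·!3 + C(7,5)·!2 + C(7,6)·!1 + C(7,7)·!0 = 35·2 + 21·1 + 7·0 + 1·1 = 92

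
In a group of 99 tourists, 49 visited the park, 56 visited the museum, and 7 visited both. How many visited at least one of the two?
|A∪B| = |A| + |B| - |A∩B| = 49 + 56 - 7 = 98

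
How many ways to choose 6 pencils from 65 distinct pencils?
C(65,6) = 65!/(6!×59!) = 82598880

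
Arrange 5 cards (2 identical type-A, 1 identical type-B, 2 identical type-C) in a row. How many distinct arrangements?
5! / (2! × 1! × 2!) = 30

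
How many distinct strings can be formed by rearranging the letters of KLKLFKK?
7! / (4! × 1! × 2!) = 105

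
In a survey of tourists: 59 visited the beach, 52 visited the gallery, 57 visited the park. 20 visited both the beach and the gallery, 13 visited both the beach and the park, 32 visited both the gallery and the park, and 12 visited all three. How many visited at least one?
|A∪B∪C| = 59+52+57-20-13-32+12 = 115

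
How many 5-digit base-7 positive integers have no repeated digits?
First digit: 6 choices (nonzero). Then descending: 6 × 6 × 5 × 4 × 3 = 2160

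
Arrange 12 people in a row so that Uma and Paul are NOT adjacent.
Total - adjacent = 12! - (12-1)!×2 = 479001600 - 79833600 = 399168000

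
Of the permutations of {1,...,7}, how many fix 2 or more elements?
Exactly j fixed points: C(7,j)·!(7-j); sum over j ≥ 2 (derangement numbers via !m = (m-1)·(!(m-1) + !(m-2)): !0..!5 = 1, 0, 1, 2, 9, 44). Σ_{j=2}^{7} C(7,j)·!(7-j) = C(7,2)·!5 + C(7,3)·!4 + C(7,4)·!3 + C(7,5)·!2 + C(7,6)·!1 + C(7,7)·!0 = 21·44 + 35·9 + 35·2 + 21·1 + 7·0 + 1·1 = 1331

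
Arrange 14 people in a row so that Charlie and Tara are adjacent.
Treat as block: (14-1)! × 2! = 6227020800 × 2 = 12454041600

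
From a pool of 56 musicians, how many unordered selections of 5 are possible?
C(56,5) = 56!/(5!×51!) = 3819816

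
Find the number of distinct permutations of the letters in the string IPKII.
5! / (3! × 1! × 1!) = 20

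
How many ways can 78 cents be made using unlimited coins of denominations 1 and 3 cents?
Coefficient of x^78 in 1/(1-x^1) · 1/(1-x^3). Use j coins of 3 for j = 0..⌊78/3⌋ = 26, the rest in 1s: 26 + 1 = 27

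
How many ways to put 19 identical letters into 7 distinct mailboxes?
C(19+7-1, 7-1) = C(25, 6) = 177100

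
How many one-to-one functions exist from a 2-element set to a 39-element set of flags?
P(39,2) = 39!/(39-2)! = 1482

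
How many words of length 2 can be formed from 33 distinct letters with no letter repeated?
P(33,2) = 33!/(33-2)! = 1056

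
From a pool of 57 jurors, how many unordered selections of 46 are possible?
C(57,46) = 57!/(46!×11!) = 184509266760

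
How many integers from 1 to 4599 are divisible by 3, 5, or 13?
⌊4599/3⌋+⌊4599/5⌋+⌊4599/13⌋ - ⌊4599/15⌋-⌊4599/39⌋-⌊4599/65⌋ + ⌊4599/195⌋ = 1533+919+353 - 306-117-70 + 23 = 2335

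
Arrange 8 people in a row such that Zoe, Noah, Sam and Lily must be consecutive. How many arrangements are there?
Treat the 4 as one block: (8-4+1)! × 4! = 120 × 24 = 2880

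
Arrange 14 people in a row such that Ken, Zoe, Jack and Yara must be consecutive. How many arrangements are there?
Treat the 4 as one block: (14-4+1)! × 4! = 39916800 × 24 = 958003200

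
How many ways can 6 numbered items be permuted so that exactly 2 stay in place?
Choose the 2 fixed points C(6,2) = 15, derange the rest: !4 = Σ_{j=0}^{4} (-1)^j·4!/j! = 24 - 24 + 12 - 4 + 1 = 9. Product = 15 × 9 = 135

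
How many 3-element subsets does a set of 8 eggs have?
C(8,3) = 8!/(3!×5!) = 56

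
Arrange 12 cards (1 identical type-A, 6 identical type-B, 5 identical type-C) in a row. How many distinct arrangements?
12! / (1! × 6! × 5!) = 5544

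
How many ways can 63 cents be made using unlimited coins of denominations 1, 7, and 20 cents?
Coefficient of x^63 in 1/(1-x^1) · 1/(1-x^7) · 1/(1-x^20). Case on j = number of 20-cent coins (j = 0..3); remainder r = 63 - 20j is made from {1,7} in ⌊r/7⌋+1 ways. r = 63, 43, 23, 3 → 10 + 7 + 4 + 1 = 22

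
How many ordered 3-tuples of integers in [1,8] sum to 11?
Coefficient of x^11 in (x + x² + ... + x^8)^3. By inclusion-exclusion on dice exceeding 8: Σ_j (-1)^j C(3,j)·C(11-1-8j, 2) = C(3,0)·C(10,2) - C(3,1)·C(2,2) = 1·45 - 3·1 = 42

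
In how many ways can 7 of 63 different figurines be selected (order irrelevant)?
C(63,7) = 63!/(7!×56!) = 553270671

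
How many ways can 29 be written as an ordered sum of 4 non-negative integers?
C(29+4-1, 4-1) = C(32, 3) = 4960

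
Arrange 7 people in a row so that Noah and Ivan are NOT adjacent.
Total - adjacent = 7! - (7-1)!×2 = 5040 - 1440 = 3600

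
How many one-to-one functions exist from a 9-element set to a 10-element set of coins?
P(10,9) = 10!/(10-9)! = 3628800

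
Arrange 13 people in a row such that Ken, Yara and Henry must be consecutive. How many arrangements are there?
Treat the 3 as one block: (13-3+1)! × 3! = 39916800 × 6 = 239500800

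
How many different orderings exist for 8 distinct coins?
8! = 40320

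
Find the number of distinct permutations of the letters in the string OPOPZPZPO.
9! / (3! × 2! × 4!) = 1260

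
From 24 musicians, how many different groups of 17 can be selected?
C(24,17) = 24!/(17!×7!) = 346104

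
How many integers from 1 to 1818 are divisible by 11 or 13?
⌊1818/11⌋ + ⌊1818/13⌋ - ⌊1818/143⌋ = 165 + 139 - 12 = 292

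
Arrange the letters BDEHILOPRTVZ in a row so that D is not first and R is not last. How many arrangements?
By inclusion-exclusion: 12! - 2×(12-1)! + (12-2)! = 479001600 - 79833600 + 3628800 = 402796800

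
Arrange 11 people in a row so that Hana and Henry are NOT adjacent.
Total - adjacent = 11! - (11-1)!×2 = 39916800 - 7257600 = 32659200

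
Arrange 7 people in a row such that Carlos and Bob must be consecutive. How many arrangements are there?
Treat the 2 as one block: (7-2+1)! × 2! = 720 × 2 = 1440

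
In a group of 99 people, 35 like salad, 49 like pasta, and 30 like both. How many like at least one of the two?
|A∪B| = |A| + |B| - |A∩B| = 35 + 49 - 30 = 54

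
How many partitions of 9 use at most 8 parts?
By conjugation, equals partitions of 9 into parts ≤ 8. Let r_j(i) = number of partitions of i into parts ≤ j, for i = 0..9. r_1(i) = 1 for all i; r_j(i) = r_{j-1}(i) + r_j(i-j). Rows j = 2..8: ≤2: 1 1 2 2 3 3 4 4 5 5; ≤3: 1 1 2 3 4 5 7 8 10 12; ≤4: 1 1 2 3 5 6 9 11 15 18; ≤5: 1 1 2 3 5 7 10 13 18 23; ≤6: 1 1 2 3 5 7 11 14 20 26; ≤7: 1 1 2 3 5 7 11 15 21 28; ≤8: 1 1 2 3 5 7 11 15 22 29. r_8(9) = 29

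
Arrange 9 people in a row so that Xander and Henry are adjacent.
Treat as block: (9-1)! × 2! = 40320 × 2 = 80640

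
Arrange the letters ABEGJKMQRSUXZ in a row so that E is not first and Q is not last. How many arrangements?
By inclusion-exclusion: 13! - 2×(13-1)! + (13-2)! = 6227020800 - 958003200 + 39916800 = 5308934400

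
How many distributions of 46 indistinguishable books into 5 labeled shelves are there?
C(46+5-1, 5-1) = C(50, 4) = 230300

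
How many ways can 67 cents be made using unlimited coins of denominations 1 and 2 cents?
Coefficient of x^67 in 1/(1-x^1) · 1/(1-x^2). Use j coins of 2 for j = 0..⌊67/2⌋ = 33, the rest in 1s: 33 + 1 = 34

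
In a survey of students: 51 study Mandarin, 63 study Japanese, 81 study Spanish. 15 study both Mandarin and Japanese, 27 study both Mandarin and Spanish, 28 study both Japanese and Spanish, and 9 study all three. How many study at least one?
|A∪B∪C| = 51+63+81-15-27-28+9 = 134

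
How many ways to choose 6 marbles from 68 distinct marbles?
C(68,6) = 68!/(6!×62!) = 109453344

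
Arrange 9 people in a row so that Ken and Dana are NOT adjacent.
Total - adjacent = 9! - (9-1)!×2 = 362880 - 80640 = 282240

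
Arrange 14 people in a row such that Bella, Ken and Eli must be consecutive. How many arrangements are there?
Treat the 3 as one block: (14-3+1)! × 3! = 479001600 × 6 = 2874009600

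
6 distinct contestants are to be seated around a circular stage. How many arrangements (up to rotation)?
Circular: fix one position, arrange the rest. (6-1)! = 120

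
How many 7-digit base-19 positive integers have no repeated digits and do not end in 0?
Last digit: 18 nonzero choices. First digit: 17 (nonzero, ≠last). Middle 5: P(17,5) = 742560. Total = 227223360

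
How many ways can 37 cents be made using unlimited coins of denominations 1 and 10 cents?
Coefficient of x^37 in 1/(1-x^1) · 1/(1-x^10). Use j coins of 10 for j = 0..⌊37/10⌋ = 3, the rest in 1s: 3 + 1 = 4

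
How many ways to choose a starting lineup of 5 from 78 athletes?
C(78,5) = 78!/(5!×73!) = 21111090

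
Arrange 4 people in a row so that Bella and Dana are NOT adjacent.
Total - adjacent = 4! - (4-1)!×2 = 24 - 12 = 12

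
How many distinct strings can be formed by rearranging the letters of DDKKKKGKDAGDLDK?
15! / (5! × 6! × 1! × 1! × 2!) = 7567560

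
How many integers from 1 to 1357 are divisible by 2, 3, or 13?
⌊1357/2⌋+⌊1357/3⌋+⌊1357/13⌋ - ⌊1357/6⌋-⌊1357/26⌋-⌊1357/39⌋ + ⌊1357/78⌋ = 678+452+104 - 226-52-34 + 17 = 939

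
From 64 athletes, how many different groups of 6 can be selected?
C(64,6) = 64!/(6!×58!) = 74974368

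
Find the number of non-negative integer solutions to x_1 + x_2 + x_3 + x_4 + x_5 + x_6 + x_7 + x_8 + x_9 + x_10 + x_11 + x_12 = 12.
C(12+12-1, 12-1) = C(23, 11) = 1352078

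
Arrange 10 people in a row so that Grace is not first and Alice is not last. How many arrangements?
By inclusion-exclusion: 10! - 2×(10-1)! + (10-2)! = 3628800 - 725760 + 40320 = 2943360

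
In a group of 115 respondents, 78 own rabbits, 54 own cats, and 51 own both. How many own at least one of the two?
|A∪B| = |A| + |B| - |A∩B| = 78 + 54 - 51 = 81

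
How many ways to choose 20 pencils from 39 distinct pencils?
C(39,20) = 39!/(20!×19!) = 68923264410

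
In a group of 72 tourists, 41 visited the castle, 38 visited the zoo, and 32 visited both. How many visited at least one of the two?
|A∪B| = |A| + |B| - |A∩B| = 41 + 38 - 32 = 47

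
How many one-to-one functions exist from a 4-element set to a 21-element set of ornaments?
P(21,4) = 21!/(21-4)! = 143640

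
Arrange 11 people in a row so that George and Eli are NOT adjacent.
Total - adjacent = 11! - (11-1)!×2 = 39916800 - 7257600 = 32659200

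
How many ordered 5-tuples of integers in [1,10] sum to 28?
Coefficient of x^28 in (x + x² + ... + x^10)^5. By inclusion-exclusion on dice exceeding 10: Σ_j (-1)^j C(5,j)·C(28-1-10j, 4) = C(5,0)·C(27,4) - C(5,1)·C(17,4) + C(5,2)·C(7,4) = 1·17550 - 5·2380 + 10·35 = 6000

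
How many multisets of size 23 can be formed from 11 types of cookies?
C(23+11-1, 11-1) = C(33, 10) = 92561040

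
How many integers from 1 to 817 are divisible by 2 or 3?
⌊817/2⌋ + ⌊817/3⌋ - ⌊817/6⌋ = 408 + 272 - 136 = 544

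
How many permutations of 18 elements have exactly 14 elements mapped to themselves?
Choose the 14 fixed points C(18,14) = 3060, derange the rest: !4 = Σ_{j=0}^{4} (-1)^j·4!/j! = 24 - 24 + 12 - 4 + 1 = 9. Product = 3060 × 9 = 27540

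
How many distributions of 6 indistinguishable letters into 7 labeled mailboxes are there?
C(6+7-1, 7-1) = C(12, 6) = 924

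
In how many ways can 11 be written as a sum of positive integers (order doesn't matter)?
Pentagonal recurrence p(n) = p(n-1) + p(n-2) - p(n-5) - p(n-7) + p(n-12) + p(n-15) - ... gives p(0..10) = 1, 1, 2, 3, 5, 7, 11, 15, 22, 30, 42. p(11) = p(10) + p(9) - p(6) - p(4) = 42 + 30 - 11 - 5 = 56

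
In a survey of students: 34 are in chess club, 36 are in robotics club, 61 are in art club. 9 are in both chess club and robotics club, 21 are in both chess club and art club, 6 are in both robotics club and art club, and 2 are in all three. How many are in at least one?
|A∪B∪C| = 34+36+61-9-21-6+2 = 97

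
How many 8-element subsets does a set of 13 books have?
C(13,8) = 13!/(8!×5!) = 1287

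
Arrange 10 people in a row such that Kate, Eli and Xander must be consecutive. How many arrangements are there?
Treat the 3 as one block: (10-3+1)! × 3! = 40320 × 6 = 241920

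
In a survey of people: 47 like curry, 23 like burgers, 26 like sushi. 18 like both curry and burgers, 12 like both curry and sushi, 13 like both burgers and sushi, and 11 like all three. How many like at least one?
|A∪B∪C| = 47+23+26-18-12-13+11 = 64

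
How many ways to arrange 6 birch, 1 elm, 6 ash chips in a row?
13! / (6! × 1! × 6!) = 12012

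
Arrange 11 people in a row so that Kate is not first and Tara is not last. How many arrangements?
By inclusion-exclusion: 11! - 2×(11-1)! + (11-2)! = 39916800 - 7257600 + 362880 = 33022080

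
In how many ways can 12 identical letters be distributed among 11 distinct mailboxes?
C(12+11-1, 11-1) = C(22, 10) = 646646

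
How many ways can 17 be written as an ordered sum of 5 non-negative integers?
C(17+5-1, 5-1) = C(21, 4) = 5985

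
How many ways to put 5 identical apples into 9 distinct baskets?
C(5+9-1, 9-1) = C(13, 8) = 1287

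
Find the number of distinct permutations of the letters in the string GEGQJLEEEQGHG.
13! / (1! × 1! × 4! × 1! × 4! × 2!) = 5405400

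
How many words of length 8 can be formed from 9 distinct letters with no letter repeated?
P(9,8) = 9!/(9-8)! = 362880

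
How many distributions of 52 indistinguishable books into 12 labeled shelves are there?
C(52+12-1, 12-1) = C(63, 11) = 615790256823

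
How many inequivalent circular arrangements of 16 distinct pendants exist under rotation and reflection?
(16-1)!/2 = 1307674368000/2 = 653837184000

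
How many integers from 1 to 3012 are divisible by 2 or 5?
⌊3012/2⌋ + ⌊3012/5⌋ - ⌊3012/10⌋ = 1506 + 602 - 301 = 1807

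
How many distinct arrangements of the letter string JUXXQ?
5! / (1! × 2! × 1! × 1!) = 60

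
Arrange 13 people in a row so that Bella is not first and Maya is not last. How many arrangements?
By inclusion-exclusion: 13! - 2×(13-1)! + (13-2)! = 6227020800 - 958003200 + 39916800 = 5308934400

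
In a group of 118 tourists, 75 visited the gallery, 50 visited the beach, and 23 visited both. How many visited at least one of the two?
|A∪B| = |A| + |B| - |A∩B| = 75 + 50 - 23 = 102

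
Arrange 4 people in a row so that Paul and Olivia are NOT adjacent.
Total - adjacent = 4! - (4-1)!×2 = 24 - 12 = 12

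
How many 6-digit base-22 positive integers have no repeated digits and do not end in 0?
Last digit: 21 nonzero choices. First digit: 20 (nonzero, ≠last). Middle 4: P(20,4) = 116280. Total = 48837600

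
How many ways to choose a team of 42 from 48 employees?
C(48,42) = 48!/(42!×6!) = 12271512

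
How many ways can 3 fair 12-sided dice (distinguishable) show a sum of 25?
Coefficient of x^25 in (x + x² + ... + x^12)^3. By inclusion-exclusion on dice exceeding 12: Σ_j (-1)^j C(3,j)·C(25-1-12j, 2) = C(3,0)·C(24,2) - C(3,1)·C(12,2) = 1·276 - 3·66 = 78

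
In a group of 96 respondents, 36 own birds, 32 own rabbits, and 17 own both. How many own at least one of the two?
|A∪B| = |A| + |B| - |A∩B| = 36 + 32 - 17 = 51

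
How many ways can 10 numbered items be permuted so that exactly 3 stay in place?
Choose the 3 fixed points C(10,3) = 120, derange the rest: !7 = Σ_{j=0}^{7} (-1)^j·7!/j! = 5040 - 5040 + 2520 - 840 + 210 - 42 + 7 - 1 = 1854. Product = 120 × 1854 = 222480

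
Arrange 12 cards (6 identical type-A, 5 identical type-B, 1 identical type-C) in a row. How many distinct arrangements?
12! / (6! × 5! × 1!) = 5544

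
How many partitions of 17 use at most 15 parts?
By conjugation, equals partitions of 17 into parts ≤ 15. Let r_j(i) = number of partitions of i into parts ≤ j, for i = 0..17. r_1(i) = 1 for all i; r_j(i) = r_{j-1}(i) + r_j(i-j). Rows j = 2..15: ≤2: 1 1 2 2 3 3 4 4 5 5 6 6 7 7 8 8 9 9; ≤3: 1 1 2 3 4 5 7 8 10 12 14 16 19 21 24 27 30 33; ≤4: 1 1 2 3 5 6 9 11 15 18 23 27 34 39 47 54 64 72; ≤5: 1 1 2 3 5 7 10 13 18 23 30 37 47 57 70 84 101 119; ≤6: 1 1 2 3 5 7 11 14 20 26 35 44 58 71 90 110 136 163; ≤7: 1 1 2 3 5 7 11 15 21 28 38 49 65 82 105 131 164 201; ≤8: 1 1 2 3 5 7 11 15 22 29 40 52 70 89 116 146 186 230; ≤9: 1 1 2 3 5 7 11 15 22 30 41 54 73 94 123 157 201 252; ≤10: 1 1 2 3 5 7 11 15 22 30 42 55 75 97 128 164 212 267; ≤11: 1 1 2 3 5 7 11 15 22 30 42 56 76 99 131 169 219 278; ≤12: 1 1 2 3 5 7 11 15 22 30 42 56 77 100 133 172 224 285; ≤13: 1 1 2 3 5 7 11 15 22 30 42 56 77 101 134 174 227 290; ≤14: 1 1 2 3 5 7 11 15 22 30 42 56 77 101 135 175 229 293; ≤15: 1 1 2 3 5 7 11 15 22 30 42 56 77 101 135 176 230 295. r_15(17) = 295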